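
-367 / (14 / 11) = -288.36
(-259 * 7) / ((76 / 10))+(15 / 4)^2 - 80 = -92565 / 304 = -304.49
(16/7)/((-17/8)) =-128/119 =-1.08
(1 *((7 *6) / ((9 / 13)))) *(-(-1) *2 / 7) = 52 / 3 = 17.33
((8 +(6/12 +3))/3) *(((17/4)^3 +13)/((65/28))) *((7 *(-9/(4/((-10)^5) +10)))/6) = -1348878125/8666632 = -155.64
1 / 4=0.25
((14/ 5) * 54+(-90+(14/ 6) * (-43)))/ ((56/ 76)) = -53.11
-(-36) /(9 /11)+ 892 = 936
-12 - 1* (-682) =670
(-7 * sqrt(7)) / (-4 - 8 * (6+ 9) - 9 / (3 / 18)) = 0.10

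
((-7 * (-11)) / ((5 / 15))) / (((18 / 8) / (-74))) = -22792 / 3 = -7597.33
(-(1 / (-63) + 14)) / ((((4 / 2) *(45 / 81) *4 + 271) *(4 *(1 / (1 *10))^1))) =-0.13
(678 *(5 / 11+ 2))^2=335109636 / 121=2769501.12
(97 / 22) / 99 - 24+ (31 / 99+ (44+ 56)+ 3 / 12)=333703 / 4356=76.61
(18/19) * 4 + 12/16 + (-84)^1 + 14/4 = -5773/76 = -75.96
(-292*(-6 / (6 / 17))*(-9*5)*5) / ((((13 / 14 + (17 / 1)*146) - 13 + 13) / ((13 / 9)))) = -22586200 / 34761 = -649.76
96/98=0.98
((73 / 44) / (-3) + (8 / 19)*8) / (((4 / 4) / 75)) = 176525 / 836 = 211.15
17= 17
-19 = -19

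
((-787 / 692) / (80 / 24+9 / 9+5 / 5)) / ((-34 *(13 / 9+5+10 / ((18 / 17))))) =21249 / 53832064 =0.00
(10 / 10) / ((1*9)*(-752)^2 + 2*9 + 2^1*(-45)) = 1 / 5089464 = 0.00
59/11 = 5.36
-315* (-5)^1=1575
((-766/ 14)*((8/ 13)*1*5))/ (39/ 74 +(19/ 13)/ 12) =-1360416/ 5243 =-259.47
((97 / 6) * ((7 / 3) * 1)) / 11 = 679 / 198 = 3.43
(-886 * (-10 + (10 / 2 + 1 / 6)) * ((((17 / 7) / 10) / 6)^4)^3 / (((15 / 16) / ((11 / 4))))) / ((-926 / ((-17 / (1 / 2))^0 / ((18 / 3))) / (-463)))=82334426698598135237 / 4067478380696357007360000000000000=0.00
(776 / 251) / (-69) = -0.04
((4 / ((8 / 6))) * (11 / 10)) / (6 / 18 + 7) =9 / 20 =0.45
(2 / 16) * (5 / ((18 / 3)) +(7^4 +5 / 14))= 300.27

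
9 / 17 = 0.53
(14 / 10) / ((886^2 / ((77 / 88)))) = 0.00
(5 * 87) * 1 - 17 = 418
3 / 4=0.75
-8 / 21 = -0.38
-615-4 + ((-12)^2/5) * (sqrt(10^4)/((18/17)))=2101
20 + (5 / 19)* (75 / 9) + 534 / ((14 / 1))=24074 / 399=60.34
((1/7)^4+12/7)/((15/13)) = 53521/36015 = 1.49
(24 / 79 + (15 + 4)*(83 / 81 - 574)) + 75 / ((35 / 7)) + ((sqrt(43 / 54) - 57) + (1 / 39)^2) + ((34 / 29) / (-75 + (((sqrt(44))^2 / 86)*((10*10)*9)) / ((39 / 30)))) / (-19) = -338775656359716712 / 31000057724025 + sqrt(258) / 18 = -10927.33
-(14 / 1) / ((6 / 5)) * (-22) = 770 / 3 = 256.67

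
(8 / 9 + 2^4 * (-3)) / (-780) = 106 / 1755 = 0.06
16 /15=1.07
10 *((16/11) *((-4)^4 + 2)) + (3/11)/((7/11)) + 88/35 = 1445933/385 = 3755.67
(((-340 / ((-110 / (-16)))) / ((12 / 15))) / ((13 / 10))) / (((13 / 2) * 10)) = -1360 / 1859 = -0.73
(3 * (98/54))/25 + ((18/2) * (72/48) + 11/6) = 3499/225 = 15.55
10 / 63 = 0.16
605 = 605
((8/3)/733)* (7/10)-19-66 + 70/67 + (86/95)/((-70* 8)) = -329021729999/3919057800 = -83.95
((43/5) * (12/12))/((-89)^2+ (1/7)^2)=2107/1940650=0.00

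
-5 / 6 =-0.83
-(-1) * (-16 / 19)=-16 / 19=-0.84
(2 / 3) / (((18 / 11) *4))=11 / 108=0.10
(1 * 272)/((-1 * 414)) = -136/207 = -0.66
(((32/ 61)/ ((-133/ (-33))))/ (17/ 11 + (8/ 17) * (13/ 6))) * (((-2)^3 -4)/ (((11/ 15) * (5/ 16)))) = -31021056/ 11674607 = -2.66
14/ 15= 0.93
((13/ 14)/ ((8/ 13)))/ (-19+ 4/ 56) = -169/ 2120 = -0.08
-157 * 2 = -314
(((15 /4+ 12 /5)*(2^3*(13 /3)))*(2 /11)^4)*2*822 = 28040064 /73205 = 383.03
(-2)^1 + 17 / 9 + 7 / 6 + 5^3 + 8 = 2413 / 18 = 134.06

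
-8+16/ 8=-6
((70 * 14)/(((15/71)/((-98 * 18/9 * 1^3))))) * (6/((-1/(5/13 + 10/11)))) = 1009188320/143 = 7057260.98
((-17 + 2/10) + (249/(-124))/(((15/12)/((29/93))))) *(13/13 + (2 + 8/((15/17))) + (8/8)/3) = -166262/775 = -214.53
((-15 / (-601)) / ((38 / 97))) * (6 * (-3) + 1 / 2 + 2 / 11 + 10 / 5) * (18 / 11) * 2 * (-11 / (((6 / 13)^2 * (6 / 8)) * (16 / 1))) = 27622205 / 2009744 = 13.74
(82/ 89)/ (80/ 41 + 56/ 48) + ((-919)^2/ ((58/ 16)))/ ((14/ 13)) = 2997922007152/ 13857389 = 216341.04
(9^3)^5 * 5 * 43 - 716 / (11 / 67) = 486932527403796913 / 11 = 44266593400345173.91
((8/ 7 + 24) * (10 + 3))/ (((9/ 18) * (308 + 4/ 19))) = 2717/ 1281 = 2.12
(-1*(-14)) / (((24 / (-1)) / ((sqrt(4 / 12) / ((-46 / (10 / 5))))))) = 7*sqrt(3) / 828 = 0.01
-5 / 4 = -1.25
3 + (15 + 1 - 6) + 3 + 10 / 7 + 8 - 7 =129 / 7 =18.43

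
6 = 6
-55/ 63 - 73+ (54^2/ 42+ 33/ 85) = -3103/ 765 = -4.06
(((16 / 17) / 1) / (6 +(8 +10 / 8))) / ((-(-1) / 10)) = 640 / 1037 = 0.62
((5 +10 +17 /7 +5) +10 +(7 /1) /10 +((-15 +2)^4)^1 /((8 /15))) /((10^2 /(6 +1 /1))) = 15003801 /4000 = 3750.95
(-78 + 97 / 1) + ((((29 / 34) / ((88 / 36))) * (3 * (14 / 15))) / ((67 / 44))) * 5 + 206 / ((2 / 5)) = 611880 / 1139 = 537.21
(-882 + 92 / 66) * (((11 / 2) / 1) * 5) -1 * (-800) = -70250 / 3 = -23416.67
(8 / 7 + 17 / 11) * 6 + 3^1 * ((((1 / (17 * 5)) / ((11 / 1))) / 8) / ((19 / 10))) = 1604685 / 99484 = 16.13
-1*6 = -6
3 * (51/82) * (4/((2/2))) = 306/41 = 7.46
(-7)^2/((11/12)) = 588/11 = 53.45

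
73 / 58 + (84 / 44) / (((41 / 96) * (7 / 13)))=250075 / 26158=9.56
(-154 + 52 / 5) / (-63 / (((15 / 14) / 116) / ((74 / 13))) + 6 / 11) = 51337 / 13880133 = 0.00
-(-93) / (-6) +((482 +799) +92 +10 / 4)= 1360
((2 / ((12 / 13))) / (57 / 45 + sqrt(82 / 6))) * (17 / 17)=-1235 / 5428 + 325 * sqrt(123) / 5428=0.44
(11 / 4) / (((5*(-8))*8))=-11 / 1280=-0.01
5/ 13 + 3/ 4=1.13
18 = 18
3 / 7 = 0.43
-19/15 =-1.27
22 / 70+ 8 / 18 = 239 / 315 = 0.76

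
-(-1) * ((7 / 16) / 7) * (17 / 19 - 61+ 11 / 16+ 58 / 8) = -15859 / 4864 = -3.26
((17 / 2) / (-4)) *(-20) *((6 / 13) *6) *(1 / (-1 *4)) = -765 / 26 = -29.42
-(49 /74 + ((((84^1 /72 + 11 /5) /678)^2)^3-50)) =129266957999330479329162427763 /2620036946576406019392000000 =49.34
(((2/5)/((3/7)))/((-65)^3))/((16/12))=-7/2746250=-0.00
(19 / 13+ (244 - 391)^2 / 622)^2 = 85693780225 / 65383396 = 1310.64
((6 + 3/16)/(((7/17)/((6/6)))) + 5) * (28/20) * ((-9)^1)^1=-20187/80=-252.34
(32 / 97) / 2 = 16 / 97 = 0.16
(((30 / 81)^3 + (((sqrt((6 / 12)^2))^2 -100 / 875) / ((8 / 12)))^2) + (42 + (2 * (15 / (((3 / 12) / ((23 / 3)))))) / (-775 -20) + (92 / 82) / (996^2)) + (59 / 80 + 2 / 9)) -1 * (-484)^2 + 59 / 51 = -91977815103257984187877 / 392710205527012800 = -234212.95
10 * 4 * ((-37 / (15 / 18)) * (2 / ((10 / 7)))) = -12432 / 5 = -2486.40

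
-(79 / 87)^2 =-6241 / 7569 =-0.82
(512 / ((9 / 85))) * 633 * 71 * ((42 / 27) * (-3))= -9127623680 / 9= -1014180408.89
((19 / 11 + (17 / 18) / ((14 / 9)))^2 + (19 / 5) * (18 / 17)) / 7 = 76385173 / 56444080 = 1.35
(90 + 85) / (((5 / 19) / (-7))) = -4655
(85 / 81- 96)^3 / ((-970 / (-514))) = -116918048375347 / 257748885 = -453612.24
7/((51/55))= 385/51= 7.55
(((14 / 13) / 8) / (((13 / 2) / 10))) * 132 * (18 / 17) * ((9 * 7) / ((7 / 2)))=1496880 / 2873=521.02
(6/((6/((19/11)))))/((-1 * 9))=-19/99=-0.19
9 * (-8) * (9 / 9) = -72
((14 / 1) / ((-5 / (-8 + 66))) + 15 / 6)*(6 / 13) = -369 / 5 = -73.80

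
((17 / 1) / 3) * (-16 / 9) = -10.07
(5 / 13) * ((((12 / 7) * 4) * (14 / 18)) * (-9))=-240 / 13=-18.46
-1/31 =-0.03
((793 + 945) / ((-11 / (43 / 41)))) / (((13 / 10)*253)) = -67940 / 134849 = -0.50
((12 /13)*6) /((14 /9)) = 324 /91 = 3.56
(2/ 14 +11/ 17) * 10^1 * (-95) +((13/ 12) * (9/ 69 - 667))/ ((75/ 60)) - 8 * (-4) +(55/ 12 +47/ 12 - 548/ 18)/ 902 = -288046257487/ 222189660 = -1296.40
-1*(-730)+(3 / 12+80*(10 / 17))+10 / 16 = 105799 / 136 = 777.93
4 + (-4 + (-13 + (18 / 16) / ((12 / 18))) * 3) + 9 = -399 / 16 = -24.94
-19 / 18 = -1.06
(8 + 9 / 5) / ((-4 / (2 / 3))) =-49 / 30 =-1.63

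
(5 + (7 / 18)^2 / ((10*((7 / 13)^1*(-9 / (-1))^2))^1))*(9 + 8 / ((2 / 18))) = 405.03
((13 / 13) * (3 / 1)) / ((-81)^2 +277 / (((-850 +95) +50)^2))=1491075 / 3260981302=0.00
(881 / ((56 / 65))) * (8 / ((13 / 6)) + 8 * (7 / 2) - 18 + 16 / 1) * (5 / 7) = 4250825 / 196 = 21687.88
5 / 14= 0.36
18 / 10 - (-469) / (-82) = -1607 / 410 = -3.92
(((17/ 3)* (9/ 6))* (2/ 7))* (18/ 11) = 306/ 77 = 3.97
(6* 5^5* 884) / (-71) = -16575000 / 71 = -233450.70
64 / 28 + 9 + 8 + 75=660 / 7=94.29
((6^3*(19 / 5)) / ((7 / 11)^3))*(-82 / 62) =-223959384 / 53165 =-4212.53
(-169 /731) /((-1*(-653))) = -169 /477343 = -0.00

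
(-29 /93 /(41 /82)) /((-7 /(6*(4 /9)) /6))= 928 /651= 1.43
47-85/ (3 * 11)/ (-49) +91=223231/ 1617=138.05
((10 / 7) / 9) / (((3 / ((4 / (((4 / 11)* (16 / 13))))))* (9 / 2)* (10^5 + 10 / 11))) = 1573 / 1496893608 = 0.00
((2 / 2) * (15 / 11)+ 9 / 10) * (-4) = -498 / 55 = -9.05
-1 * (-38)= 38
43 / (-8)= -43 / 8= -5.38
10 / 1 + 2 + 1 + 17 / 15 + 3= 257 / 15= 17.13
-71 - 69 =-140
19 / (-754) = -0.03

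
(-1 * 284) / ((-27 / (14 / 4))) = 994 / 27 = 36.81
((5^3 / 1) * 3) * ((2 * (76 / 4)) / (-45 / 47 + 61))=334875 / 1411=237.33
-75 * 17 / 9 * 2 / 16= -425 / 24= -17.71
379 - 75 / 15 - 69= 305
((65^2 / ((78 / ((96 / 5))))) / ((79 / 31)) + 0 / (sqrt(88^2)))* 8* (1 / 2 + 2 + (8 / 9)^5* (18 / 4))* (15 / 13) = 3252420800 / 172773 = 18824.82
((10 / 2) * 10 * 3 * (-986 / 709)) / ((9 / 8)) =-394400 / 2127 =-185.43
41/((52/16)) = 164/13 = 12.62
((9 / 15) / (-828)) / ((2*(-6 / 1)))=1 / 16560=0.00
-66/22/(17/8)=-24/17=-1.41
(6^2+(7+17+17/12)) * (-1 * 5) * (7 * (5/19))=-128975/228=-565.68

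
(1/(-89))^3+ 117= 117.00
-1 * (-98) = 98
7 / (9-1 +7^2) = 7 / 57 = 0.12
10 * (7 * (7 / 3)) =490 / 3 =163.33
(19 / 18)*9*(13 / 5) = 247 / 10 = 24.70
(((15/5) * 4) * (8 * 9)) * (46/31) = 39744/31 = 1282.06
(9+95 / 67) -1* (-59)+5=4986 / 67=74.42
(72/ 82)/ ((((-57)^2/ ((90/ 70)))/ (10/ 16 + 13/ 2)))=27/ 10906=0.00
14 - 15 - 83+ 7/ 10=-83.30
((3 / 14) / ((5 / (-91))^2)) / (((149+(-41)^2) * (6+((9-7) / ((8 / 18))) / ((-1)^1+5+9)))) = 15379 / 2516250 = 0.01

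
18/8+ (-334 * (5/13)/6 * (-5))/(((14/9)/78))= 150363/28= 5370.11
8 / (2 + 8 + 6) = 1 / 2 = 0.50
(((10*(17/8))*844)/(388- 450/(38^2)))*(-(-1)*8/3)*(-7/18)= -362573960/7557597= -47.97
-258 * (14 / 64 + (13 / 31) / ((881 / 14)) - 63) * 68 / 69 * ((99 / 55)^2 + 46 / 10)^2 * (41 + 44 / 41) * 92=4252164326410896 / 1119751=3797419539.18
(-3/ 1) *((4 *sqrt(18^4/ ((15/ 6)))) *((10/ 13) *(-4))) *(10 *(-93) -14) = -29362176 *sqrt(10)/ 13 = -7142411.79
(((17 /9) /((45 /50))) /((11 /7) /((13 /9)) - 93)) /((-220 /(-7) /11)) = -637 /79704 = -0.01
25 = 25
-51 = -51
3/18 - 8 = -47/6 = -7.83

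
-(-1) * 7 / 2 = 7 / 2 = 3.50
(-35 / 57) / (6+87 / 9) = -35 / 893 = -0.04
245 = 245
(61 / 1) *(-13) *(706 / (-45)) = 559858 / 45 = 12441.29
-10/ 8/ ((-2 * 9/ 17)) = 85/ 72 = 1.18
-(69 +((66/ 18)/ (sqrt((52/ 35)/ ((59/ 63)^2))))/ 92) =-69-649 * sqrt(455)/ 452088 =-69.03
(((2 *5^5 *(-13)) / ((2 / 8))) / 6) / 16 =-3385.42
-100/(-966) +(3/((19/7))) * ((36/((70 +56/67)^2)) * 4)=15847442/117181113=0.14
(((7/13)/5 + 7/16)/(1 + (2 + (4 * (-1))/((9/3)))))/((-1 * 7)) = -243/5200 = -0.05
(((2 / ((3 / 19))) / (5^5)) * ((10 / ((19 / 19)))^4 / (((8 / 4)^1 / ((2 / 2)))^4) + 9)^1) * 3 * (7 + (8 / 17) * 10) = 4794308 / 53125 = 90.25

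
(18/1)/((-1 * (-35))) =18/35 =0.51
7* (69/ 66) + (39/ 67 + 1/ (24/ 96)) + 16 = 41125/ 1474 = 27.90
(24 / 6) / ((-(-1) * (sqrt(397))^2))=4 / 397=0.01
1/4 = 0.25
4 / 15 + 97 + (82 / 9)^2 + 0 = 73013 / 405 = 180.28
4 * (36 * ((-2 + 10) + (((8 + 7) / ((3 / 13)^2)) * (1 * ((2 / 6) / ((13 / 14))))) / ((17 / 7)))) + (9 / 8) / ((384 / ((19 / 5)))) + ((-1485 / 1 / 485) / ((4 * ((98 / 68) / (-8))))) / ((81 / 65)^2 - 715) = 4456430729641641229 / 623512538915840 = 7147.30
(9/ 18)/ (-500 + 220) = -1/ 560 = -0.00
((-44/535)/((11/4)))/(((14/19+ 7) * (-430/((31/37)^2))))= 146072/23147976075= 0.00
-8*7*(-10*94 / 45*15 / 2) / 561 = 26320 / 1683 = 15.64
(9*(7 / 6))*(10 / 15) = 7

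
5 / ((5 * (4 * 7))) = 1 / 28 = 0.04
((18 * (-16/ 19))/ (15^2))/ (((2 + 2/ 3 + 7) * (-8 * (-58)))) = -0.00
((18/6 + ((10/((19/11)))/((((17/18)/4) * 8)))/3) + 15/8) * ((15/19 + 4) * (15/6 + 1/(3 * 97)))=673409373/9524624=70.70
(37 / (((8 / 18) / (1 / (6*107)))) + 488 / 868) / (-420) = -128519 / 78015840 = -0.00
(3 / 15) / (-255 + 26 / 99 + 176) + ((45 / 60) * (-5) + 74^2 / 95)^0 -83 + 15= -2611424 / 38975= -67.00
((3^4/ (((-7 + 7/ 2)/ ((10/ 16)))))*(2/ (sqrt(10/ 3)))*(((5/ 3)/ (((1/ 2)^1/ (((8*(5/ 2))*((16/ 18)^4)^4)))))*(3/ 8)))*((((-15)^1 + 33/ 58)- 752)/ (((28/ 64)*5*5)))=25024814279437582336*sqrt(30)/ 32507922078499581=4216.40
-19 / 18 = -1.06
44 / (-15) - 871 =-13109 / 15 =-873.93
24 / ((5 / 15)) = 72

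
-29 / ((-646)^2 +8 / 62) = -899 / 12936800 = -0.00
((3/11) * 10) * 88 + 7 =247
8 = 8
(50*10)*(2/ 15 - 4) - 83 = -6049/ 3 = -2016.33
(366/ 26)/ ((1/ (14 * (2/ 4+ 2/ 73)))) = 98637/ 949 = 103.94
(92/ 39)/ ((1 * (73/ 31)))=2852/ 2847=1.00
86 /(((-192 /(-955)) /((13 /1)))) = 533845 /96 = 5560.89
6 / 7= 0.86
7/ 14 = 1/ 2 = 0.50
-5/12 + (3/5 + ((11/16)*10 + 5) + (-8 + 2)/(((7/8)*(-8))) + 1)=13.92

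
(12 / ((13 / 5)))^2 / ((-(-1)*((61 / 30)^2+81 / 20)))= 1620000 / 622427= 2.60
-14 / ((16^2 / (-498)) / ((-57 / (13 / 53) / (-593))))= 5265603 / 493376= 10.67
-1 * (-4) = 4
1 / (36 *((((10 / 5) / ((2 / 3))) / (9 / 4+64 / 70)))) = 443 / 15120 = 0.03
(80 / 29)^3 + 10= 755890 / 24389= 30.99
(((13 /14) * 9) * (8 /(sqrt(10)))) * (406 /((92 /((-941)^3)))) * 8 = -22617401984424 * sqrt(10) /115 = -621934826316.45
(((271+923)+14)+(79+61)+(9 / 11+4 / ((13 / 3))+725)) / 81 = 98896 / 3861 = 25.61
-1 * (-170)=170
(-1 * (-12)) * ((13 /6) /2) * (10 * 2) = 260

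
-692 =-692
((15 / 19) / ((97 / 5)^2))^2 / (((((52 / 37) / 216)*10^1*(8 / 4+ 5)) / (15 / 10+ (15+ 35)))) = 2893978125 / 5816550820262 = 0.00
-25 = -25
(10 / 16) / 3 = 5 / 24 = 0.21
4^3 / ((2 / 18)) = 576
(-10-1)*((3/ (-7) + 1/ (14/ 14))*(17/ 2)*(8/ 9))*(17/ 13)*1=-50864/ 819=-62.11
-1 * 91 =-91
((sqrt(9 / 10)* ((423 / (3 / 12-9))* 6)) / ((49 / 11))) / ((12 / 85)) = -237303* sqrt(10) / 1715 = -437.56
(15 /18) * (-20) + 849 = 2497 /3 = 832.33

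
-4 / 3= -1.33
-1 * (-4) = 4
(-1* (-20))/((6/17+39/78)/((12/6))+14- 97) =-272/1123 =-0.24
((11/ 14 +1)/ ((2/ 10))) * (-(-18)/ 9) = 125/ 7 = 17.86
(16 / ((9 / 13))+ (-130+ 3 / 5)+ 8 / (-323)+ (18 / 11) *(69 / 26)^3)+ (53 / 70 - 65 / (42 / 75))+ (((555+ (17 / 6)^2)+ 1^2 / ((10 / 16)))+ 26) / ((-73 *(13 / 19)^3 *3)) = -214818599532661 / 1076985679770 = -199.46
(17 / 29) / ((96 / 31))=527 / 2784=0.19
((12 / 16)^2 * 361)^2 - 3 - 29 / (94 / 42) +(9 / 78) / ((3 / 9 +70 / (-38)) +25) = 8632829426865 / 209441024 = 41218.43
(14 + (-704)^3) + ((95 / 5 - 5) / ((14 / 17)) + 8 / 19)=-6629359019 / 19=-348913632.58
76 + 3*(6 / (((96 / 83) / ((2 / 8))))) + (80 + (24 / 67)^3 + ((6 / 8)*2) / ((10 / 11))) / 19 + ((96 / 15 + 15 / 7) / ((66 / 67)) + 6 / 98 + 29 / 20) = 279055158027853 / 2956909327680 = 94.37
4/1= 4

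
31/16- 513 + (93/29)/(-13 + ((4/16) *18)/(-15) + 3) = -24439579/47792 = -511.37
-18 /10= -1.80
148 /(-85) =-148 /85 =-1.74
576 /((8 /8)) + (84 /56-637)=-119 /2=-59.50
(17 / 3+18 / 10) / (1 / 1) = 112 / 15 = 7.47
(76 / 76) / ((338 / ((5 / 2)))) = 5 / 676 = 0.01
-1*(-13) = 13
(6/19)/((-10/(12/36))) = -1/95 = -0.01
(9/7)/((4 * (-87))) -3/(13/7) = -17091/10556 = -1.62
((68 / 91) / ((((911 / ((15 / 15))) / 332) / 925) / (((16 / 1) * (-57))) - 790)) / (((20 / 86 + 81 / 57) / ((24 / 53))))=-373436587468800 / 1441698208519144303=-0.00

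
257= 257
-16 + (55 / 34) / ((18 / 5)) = -9517 / 612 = -15.55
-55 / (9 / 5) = -275 / 9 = -30.56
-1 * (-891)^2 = -793881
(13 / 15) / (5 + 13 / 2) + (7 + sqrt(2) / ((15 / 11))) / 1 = 11*sqrt(2) / 15 + 2441 / 345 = 8.11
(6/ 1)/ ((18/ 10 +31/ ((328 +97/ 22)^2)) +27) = 802199535/ 3850595278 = 0.21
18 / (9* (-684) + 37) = -18 / 6119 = -0.00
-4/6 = -2/3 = -0.67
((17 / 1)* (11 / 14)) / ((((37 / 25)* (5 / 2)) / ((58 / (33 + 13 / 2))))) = 108460 / 20461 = 5.30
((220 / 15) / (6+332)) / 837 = 22 / 424359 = 0.00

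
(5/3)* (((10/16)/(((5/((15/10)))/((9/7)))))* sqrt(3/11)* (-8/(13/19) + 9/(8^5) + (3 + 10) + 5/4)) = 49034385* sqrt(33)/524812288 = 0.54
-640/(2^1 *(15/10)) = -213.33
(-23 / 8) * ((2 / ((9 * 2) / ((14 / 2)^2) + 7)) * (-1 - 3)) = 1127 / 361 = 3.12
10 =10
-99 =-99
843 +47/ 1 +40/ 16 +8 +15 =1831/ 2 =915.50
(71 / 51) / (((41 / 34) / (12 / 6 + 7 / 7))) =142 / 41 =3.46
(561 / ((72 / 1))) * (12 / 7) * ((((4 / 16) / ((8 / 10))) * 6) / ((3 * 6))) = 935 / 672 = 1.39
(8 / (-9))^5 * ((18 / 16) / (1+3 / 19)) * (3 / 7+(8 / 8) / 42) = -369664 / 1515591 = -0.24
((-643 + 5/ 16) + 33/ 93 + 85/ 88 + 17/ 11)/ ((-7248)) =3490865/ 39545088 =0.09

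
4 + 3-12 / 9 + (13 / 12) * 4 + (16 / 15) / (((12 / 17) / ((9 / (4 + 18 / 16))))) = 2594 / 205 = 12.65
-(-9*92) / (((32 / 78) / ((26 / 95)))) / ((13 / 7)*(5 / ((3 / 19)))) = 169533 / 18050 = 9.39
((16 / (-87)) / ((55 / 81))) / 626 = -216 / 499235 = -0.00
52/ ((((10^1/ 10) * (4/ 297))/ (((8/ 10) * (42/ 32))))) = 81081/ 20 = 4054.05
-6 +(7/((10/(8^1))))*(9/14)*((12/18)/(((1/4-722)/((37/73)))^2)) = -6.00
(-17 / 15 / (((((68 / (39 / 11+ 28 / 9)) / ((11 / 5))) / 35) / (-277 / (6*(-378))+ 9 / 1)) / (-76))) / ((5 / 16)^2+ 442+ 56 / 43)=712897258688 / 53373155445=13.36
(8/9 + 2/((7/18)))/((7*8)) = 95/882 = 0.11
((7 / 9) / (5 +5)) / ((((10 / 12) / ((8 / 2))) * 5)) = 0.07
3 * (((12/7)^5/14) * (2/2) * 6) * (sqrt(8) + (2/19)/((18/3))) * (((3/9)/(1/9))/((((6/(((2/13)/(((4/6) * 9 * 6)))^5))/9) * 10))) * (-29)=-464 * sqrt(2)/655233752355- 232/37348323884235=-0.00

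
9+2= 11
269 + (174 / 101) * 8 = 28561 / 101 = 282.78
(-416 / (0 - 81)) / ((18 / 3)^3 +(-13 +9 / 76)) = 0.03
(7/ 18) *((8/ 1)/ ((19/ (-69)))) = -644/ 57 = -11.30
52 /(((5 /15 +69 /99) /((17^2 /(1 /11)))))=160446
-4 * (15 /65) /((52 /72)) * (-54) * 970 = 66947.22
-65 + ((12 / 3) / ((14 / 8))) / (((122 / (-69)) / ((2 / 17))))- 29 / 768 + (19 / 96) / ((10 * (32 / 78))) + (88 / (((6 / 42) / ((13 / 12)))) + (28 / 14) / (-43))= 2886939669737 / 4794424320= 602.15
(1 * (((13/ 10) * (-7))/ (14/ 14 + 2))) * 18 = -273/ 5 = -54.60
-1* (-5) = 5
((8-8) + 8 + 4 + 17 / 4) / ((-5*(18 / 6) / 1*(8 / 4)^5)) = -13 / 384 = -0.03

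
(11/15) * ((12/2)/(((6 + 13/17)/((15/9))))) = 374/345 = 1.08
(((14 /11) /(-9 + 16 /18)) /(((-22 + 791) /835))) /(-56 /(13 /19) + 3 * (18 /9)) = 0.00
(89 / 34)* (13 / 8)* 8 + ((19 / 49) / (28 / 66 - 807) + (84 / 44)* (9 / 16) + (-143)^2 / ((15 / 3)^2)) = 83221930060389 / 97556628400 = 853.06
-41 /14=-2.93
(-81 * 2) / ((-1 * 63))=18 / 7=2.57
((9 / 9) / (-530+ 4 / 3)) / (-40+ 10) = 1 / 15860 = 0.00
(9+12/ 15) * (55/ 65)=8.29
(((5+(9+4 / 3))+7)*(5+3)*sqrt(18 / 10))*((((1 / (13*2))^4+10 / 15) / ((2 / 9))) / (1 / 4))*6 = 220445946*sqrt(5) / 28561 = 17258.92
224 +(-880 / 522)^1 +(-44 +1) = 46801 / 261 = 179.31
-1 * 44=-44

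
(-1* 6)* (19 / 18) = -19 / 3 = -6.33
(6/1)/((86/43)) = 3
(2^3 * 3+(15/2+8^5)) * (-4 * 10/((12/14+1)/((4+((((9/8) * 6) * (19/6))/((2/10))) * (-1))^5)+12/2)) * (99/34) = -7802018016126988643955/12253910584427417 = -636696.18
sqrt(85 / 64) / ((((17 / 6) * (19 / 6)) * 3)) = 3 * sqrt(85) / 646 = 0.04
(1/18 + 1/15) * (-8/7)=-44/315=-0.14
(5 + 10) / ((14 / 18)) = 135 / 7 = 19.29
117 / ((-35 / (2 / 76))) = -117 / 1330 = -0.09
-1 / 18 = -0.06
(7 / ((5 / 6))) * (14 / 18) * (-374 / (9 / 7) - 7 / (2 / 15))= -302869 / 135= -2243.47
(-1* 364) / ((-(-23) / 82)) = -29848 / 23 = -1297.74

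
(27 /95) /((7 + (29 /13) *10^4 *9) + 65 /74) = 25974 /18349020005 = 0.00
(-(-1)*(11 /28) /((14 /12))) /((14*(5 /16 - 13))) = -132 /69629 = -0.00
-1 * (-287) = 287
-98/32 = -49/16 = -3.06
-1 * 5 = -5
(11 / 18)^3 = 1331 / 5832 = 0.23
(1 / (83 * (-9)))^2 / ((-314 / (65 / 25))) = -13 / 876074130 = -0.00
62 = 62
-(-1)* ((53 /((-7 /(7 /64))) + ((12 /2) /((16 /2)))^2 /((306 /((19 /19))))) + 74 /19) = 63431 /20672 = 3.07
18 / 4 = 9 / 2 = 4.50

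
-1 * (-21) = 21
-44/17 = -2.59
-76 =-76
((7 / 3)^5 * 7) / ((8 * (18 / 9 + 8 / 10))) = 84035 / 3888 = 21.61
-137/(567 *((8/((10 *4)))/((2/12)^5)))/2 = -685/8817984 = -0.00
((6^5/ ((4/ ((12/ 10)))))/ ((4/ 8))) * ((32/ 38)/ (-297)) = -13824/ 1045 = -13.23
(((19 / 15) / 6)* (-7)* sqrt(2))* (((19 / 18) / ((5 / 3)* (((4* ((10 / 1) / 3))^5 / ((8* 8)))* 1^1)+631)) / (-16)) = 22743* sqrt(2) / 2707199680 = 0.00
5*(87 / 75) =29 / 5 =5.80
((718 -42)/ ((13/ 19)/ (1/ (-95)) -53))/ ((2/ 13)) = -2197/ 59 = -37.24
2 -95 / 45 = -1 / 9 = -0.11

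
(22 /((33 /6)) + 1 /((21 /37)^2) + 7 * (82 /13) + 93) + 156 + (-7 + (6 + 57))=2042428 /5733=356.26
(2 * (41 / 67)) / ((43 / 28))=2296 / 2881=0.80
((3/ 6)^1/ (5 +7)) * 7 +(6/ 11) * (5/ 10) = 149/ 264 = 0.56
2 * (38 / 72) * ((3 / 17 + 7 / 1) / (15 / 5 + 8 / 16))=2318 / 1071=2.16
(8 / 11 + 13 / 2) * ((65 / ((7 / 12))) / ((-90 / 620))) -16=-428412 / 77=-5563.79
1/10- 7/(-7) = 11/10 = 1.10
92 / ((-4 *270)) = -23 / 270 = -0.09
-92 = -92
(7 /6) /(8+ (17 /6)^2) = 42 /577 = 0.07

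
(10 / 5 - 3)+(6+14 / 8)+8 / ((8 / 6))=51 / 4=12.75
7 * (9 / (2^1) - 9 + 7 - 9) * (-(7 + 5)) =546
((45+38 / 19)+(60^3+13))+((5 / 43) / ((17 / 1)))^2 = 115454037685 / 534361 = 216060.00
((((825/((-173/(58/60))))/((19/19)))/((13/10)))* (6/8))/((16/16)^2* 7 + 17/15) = -358875/1097512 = -0.33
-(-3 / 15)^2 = -1 / 25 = -0.04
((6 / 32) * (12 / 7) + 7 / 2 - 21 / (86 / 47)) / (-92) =9217 / 110768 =0.08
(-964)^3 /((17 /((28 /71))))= -25083557632 /1207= -20781737.89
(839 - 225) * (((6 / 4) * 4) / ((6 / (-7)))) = -4298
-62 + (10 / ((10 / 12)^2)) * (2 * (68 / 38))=-994 / 95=-10.46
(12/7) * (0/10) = 0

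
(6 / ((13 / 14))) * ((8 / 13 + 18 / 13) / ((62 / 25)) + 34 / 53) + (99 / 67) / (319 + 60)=390503853 / 41720699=9.36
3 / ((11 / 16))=4.36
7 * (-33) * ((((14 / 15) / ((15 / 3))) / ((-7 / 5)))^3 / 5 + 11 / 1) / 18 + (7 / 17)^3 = -70184367967 / 497441250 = -141.09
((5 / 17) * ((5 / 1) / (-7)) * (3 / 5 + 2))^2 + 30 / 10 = 46708 / 14161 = 3.30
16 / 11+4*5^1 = 21.45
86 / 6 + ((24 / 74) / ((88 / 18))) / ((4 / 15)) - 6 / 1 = 41915 / 4884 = 8.58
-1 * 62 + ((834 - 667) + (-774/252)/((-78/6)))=19153/182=105.24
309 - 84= 225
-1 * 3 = -3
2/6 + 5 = 16/3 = 5.33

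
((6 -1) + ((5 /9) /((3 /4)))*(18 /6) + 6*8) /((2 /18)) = 497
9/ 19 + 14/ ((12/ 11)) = 1517/ 114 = 13.31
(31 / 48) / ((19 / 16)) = 31 / 57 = 0.54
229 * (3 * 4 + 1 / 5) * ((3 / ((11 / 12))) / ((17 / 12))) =6034608 / 935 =6454.13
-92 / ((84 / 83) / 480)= -305440 / 7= -43634.29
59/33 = 1.79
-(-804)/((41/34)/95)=2596920/41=63339.51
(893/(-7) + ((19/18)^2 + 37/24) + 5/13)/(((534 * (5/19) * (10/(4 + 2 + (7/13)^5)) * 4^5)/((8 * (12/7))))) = -62633903528327/8729737410401280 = -0.01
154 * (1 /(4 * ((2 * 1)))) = 77 /4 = 19.25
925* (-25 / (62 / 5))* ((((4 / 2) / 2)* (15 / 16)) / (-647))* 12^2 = 15609375 / 40114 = 389.13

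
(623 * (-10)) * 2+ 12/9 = -37376/3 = -12458.67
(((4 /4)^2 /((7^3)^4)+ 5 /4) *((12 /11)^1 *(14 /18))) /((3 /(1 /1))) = 7689604001 /21750594173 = 0.35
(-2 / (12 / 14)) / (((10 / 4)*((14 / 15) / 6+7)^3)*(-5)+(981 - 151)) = 0.00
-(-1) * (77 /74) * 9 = 693 /74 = 9.36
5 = 5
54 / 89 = 0.61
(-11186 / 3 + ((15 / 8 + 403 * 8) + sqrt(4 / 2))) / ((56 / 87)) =-349943 / 448 + 87 * sqrt(2) / 56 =-778.93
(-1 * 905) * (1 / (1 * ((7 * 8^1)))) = -905 / 56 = -16.16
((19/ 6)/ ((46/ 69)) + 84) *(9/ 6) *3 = 3195/ 8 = 399.38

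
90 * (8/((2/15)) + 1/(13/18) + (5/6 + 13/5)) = 75837/13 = 5833.62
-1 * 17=-17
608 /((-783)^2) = 608 /613089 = 0.00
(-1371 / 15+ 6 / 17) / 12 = -7739 / 1020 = -7.59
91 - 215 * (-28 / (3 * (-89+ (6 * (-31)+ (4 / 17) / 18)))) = 3521623 / 42073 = 83.70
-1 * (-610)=610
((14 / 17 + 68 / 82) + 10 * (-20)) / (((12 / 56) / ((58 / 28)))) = -1917.36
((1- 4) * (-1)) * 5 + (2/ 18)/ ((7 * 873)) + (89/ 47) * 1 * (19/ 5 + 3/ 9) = 295033204/ 12924765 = 22.83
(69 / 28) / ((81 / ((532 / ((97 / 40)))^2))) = 1464.22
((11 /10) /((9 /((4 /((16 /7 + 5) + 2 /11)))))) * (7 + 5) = 6776 /8625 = 0.79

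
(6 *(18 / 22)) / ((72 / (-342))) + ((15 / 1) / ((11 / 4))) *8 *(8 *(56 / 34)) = 206319 / 374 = 551.66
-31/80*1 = -31/80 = -0.39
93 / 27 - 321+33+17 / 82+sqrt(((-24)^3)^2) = 9992263 / 738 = 13539.65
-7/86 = -0.08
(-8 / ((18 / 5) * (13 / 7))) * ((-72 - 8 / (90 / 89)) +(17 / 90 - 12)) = 8890 / 81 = 109.75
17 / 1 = 17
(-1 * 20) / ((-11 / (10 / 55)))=40 / 121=0.33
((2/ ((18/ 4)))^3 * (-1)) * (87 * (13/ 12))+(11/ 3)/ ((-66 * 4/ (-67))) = -42829/ 5832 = -7.34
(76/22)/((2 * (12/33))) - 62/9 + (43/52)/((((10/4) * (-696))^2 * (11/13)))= -31658973/14801600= -2.14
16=16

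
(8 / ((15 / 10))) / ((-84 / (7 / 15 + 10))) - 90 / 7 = -13.52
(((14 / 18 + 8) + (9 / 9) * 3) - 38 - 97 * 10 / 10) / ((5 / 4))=-4436 / 45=-98.58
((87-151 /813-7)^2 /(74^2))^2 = 17729003481917747041 /13100535891455467536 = 1.35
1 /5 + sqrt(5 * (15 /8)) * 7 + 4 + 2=31 /5 + 35 * sqrt(6) /4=27.63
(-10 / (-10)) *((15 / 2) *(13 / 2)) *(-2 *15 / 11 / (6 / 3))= -2925 / 44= -66.48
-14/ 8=-7/ 4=-1.75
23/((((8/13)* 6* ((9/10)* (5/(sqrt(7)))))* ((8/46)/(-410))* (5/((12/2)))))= -10360.95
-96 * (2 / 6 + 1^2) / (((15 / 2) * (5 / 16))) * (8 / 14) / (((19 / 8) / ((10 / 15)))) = -262144 / 29925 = -8.76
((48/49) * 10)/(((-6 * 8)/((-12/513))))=40/8379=0.00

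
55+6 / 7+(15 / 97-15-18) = 15625 / 679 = 23.01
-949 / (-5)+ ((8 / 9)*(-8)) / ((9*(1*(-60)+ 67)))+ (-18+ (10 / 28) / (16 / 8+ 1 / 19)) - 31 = 10382873 / 73710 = 140.86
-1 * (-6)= 6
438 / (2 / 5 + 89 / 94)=68620 / 211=325.21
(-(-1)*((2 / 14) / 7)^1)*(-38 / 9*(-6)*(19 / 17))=1444 / 2499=0.58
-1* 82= -82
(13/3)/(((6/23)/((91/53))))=27209/954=28.52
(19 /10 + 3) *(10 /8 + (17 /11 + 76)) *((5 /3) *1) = 169883 /264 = 643.50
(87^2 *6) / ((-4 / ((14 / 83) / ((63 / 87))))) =-219501 / 83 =-2644.59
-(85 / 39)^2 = -4.75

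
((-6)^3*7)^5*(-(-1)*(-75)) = 592679927682662400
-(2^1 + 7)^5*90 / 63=-590490 / 7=-84355.71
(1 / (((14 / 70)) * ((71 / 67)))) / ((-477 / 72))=-2680 / 3763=-0.71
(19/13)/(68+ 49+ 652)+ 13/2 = 129999/19994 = 6.50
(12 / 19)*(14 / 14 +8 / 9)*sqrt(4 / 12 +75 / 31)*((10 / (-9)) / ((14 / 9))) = -5440*sqrt(93) / 37107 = -1.41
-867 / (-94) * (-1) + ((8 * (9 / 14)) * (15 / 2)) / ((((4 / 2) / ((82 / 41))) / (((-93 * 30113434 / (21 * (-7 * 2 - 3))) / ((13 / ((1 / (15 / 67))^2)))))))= 181805629017513 / 391510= 464370332.86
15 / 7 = 2.14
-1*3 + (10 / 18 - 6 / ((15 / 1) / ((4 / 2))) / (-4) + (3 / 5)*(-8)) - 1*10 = -767 / 45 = -17.04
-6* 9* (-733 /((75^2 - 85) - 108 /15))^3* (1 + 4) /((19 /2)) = 6645929124375 /100563073321984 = 0.07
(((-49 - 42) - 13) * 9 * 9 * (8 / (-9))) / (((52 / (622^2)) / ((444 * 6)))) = 148414892544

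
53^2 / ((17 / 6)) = 16854 / 17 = 991.41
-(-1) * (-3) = -3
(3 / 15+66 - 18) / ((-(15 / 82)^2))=-1620484 / 1125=-1440.43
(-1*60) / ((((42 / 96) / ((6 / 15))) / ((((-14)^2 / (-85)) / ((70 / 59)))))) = 45312 / 425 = 106.62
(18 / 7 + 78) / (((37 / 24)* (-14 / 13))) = -48.53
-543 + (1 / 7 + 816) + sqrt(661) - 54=244.85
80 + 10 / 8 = 325 / 4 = 81.25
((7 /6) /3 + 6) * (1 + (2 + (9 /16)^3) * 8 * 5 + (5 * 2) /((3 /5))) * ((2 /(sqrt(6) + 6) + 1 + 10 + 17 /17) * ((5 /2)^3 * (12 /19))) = 14344757875 /175104 -462734125 * sqrt(6) /1050624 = 80842.51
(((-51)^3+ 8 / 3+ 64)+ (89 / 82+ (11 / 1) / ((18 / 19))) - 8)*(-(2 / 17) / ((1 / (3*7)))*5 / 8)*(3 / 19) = 50360765 / 1558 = 32323.98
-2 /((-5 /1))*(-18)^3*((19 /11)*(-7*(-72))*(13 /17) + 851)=-661640400 /187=-3538183.96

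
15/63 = 5/21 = 0.24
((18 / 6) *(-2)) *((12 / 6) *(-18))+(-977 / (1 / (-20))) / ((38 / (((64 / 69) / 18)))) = 2861224 / 11799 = 242.50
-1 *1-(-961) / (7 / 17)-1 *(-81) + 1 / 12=202771 / 84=2413.94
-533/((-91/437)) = 17917/7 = 2559.57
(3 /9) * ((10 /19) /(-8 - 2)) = -0.02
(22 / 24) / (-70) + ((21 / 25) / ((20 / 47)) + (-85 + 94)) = 230179 / 21000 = 10.96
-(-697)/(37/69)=48093/37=1299.81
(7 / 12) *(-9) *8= -42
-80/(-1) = 80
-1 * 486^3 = -114791256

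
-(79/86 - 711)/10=61067/860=71.01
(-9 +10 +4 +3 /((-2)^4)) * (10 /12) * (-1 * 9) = -1245 /32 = -38.91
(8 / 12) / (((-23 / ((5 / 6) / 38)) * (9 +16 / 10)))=-25 / 416898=-0.00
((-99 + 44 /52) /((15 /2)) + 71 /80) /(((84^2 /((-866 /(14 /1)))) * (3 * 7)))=16481279 /3236163840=0.01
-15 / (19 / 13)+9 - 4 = -100 / 19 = -5.26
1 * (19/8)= 19/8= 2.38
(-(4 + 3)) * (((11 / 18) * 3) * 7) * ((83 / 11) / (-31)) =21.87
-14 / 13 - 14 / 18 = -1.85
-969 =-969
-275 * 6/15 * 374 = -41140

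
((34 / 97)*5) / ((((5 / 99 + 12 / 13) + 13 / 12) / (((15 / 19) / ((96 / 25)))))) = 0.18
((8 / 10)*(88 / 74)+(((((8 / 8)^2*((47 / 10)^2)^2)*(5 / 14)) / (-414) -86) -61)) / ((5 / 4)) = -62821397797 / 536130000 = -117.18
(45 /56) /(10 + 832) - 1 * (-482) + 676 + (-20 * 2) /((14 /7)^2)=1148.00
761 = 761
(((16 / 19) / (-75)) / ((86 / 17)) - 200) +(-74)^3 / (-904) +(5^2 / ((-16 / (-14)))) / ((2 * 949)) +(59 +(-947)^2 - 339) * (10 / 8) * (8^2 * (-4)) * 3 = -90486420488303287787 / 105135154800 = -860667591.73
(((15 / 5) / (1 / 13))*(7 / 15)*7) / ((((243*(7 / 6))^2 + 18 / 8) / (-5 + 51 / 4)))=19747 / 1607490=0.01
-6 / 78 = -0.08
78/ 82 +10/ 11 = 839/ 451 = 1.86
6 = 6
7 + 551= 558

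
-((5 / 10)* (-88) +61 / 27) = 1127 / 27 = 41.74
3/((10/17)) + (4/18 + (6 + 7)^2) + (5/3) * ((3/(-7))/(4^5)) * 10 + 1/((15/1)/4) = 28156571/161280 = 174.58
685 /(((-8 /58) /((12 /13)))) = -59595 /13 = -4584.23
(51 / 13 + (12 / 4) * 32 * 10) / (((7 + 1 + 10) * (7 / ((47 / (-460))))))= -196319 / 251160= -0.78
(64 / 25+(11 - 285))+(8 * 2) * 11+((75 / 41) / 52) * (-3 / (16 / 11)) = -81453107 / 852800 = -95.51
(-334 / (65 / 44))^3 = -3173930625536 / 274625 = -11557325.90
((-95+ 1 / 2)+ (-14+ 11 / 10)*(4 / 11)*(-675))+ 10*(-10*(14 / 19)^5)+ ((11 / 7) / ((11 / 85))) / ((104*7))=423362793068577 / 138800205544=3050.16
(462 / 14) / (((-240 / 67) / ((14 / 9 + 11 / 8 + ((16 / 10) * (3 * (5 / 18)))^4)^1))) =-2908939 / 51840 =-56.11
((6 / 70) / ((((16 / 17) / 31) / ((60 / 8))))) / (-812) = -4743 / 181888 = -0.03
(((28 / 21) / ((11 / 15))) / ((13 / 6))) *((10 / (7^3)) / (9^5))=400 / 965431467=0.00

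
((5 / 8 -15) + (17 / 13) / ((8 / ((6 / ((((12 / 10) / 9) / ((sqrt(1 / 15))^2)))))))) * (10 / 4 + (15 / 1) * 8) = -88445 / 52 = -1700.87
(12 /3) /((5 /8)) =32 /5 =6.40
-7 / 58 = -0.12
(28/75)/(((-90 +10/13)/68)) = -3094/10875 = -0.28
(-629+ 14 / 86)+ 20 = -26180 / 43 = -608.84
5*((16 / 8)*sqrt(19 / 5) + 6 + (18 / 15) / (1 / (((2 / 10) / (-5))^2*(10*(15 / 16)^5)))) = 2*sqrt(95) + 7882545 / 262144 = 49.56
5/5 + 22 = 23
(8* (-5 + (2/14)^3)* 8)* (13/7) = -1426048/2401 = -593.94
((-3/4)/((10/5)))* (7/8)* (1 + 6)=-147/64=-2.30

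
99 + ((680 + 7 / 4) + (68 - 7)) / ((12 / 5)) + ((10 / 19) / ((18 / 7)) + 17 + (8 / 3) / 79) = 92016305 / 216144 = 425.72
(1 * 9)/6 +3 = 9/2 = 4.50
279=279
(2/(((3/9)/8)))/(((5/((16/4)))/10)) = 384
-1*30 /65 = -6 /13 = -0.46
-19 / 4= -4.75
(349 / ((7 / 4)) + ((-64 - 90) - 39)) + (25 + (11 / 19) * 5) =4565 / 133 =34.32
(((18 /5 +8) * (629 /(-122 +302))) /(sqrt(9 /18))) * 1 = 18241 * sqrt(2) /450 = 57.33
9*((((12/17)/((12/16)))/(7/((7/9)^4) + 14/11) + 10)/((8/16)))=236624004/1308541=180.83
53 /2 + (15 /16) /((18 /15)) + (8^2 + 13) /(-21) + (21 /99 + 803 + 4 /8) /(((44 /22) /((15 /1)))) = 6390337 /1056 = 6051.46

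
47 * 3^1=141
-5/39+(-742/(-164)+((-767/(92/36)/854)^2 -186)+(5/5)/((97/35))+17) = -9820910254885075/59840003660892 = -164.12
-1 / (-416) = 0.00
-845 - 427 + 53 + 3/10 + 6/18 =-36551/30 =-1218.37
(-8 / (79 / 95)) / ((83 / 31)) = -23560 / 6557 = -3.59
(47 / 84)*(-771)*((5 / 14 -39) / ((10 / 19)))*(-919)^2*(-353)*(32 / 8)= -37015837120611353 / 980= -37771262367970.77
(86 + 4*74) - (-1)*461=843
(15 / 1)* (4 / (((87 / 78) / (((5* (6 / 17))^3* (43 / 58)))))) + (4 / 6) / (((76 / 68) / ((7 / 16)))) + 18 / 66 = 219.71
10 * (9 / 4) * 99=4455 / 2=2227.50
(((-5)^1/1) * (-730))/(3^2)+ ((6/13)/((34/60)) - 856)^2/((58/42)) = 6756153054874/12747501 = 529998.24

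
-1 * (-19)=19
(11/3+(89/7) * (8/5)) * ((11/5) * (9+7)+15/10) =925207/1050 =881.15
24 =24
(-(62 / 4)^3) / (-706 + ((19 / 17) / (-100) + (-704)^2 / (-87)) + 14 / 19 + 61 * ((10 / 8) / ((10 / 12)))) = 20928922275 / 35466328114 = 0.59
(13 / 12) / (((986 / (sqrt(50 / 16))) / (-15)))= -325 * sqrt(2) / 15776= -0.03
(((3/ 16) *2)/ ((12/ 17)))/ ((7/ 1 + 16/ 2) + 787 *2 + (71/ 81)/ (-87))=119799/ 358323584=0.00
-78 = -78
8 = 8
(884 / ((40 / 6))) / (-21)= -221 / 35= -6.31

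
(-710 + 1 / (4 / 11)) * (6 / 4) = -8487 / 8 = -1060.88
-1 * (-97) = 97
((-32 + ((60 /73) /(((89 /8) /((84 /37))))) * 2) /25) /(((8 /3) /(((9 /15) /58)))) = -4281642 /871410125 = -0.00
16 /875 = 0.02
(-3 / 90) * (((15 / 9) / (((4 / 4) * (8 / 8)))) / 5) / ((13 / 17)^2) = -0.02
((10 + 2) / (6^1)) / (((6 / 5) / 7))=35 / 3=11.67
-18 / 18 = -1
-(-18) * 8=144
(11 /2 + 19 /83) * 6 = 2853 /83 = 34.37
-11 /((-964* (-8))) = -11 /7712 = -0.00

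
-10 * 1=-10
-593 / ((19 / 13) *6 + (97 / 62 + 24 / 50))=-11948950 / 217897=-54.84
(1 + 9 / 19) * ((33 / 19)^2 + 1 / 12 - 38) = -1058309 / 20577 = -51.43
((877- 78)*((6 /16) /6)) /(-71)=-799 /1136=-0.70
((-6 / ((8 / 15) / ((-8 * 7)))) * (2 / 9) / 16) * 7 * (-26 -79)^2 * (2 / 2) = 2701125 / 4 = 675281.25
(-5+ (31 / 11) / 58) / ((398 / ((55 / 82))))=-15795 / 1892888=-0.01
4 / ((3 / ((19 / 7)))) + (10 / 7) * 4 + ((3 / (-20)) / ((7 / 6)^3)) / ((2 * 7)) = 335897 / 36015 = 9.33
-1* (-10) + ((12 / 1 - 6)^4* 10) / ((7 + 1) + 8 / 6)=9790 / 7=1398.57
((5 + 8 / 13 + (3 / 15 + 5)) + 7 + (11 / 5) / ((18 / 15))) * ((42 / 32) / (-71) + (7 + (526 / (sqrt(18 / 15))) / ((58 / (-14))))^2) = 296118392837687 / 1117789920 - 98753081 * sqrt(30) / 16965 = 233031.30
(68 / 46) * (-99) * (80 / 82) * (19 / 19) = -134640 / 943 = -142.78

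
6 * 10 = 60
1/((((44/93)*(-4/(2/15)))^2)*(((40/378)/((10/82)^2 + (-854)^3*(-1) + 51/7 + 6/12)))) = 76065288030452277/2603532800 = 29216181.96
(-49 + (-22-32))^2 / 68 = 10609 / 68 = 156.01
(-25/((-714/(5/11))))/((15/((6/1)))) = 25/3927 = 0.01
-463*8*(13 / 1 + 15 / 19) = -970448 / 19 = -51076.21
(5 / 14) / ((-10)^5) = -1 / 280000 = -0.00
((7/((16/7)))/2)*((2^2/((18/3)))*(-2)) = -49/24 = -2.04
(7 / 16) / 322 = 1 / 736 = 0.00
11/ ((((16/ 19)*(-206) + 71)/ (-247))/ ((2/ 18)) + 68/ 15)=774345/ 581969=1.33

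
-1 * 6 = -6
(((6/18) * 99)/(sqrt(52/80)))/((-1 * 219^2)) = -22 * sqrt(65)/207831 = -0.00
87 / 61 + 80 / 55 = 1933 / 671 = 2.88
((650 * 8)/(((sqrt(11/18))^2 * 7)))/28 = 23400/539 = 43.41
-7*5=-35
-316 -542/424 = -67263/212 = -317.28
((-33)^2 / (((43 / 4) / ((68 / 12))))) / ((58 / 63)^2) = 24492699 / 36163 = 677.29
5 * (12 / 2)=30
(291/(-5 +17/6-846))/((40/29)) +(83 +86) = 17175503/101780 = 168.75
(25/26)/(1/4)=50/13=3.85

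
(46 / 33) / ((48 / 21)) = 161 / 264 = 0.61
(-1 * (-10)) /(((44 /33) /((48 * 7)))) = 2520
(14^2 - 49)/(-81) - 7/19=-1120/513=-2.18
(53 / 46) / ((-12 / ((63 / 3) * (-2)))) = 4.03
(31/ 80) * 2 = 31/ 40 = 0.78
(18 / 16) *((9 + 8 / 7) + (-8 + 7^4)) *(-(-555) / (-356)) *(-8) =42012945 / 1246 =33718.25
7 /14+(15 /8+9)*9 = 787 /8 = 98.38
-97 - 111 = -208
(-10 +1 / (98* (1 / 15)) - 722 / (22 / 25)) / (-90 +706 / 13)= 23.26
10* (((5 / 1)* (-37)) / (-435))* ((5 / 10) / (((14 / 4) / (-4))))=-1480 / 609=-2.43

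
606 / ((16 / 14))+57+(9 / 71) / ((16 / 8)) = 166797 / 284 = 587.31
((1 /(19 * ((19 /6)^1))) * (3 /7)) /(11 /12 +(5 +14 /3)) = 216 /320929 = 0.00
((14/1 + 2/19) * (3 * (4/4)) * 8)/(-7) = -6432/133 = -48.36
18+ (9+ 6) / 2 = 51 / 2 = 25.50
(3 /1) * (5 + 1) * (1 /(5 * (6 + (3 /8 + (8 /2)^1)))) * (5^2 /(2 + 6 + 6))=360 /581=0.62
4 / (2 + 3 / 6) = 8 / 5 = 1.60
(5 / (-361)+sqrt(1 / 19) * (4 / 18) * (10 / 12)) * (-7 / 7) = 5 / 361 - 5 * sqrt(19) / 513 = -0.03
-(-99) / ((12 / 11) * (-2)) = -363 / 8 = -45.38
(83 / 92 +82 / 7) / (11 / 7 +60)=8125 / 39652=0.20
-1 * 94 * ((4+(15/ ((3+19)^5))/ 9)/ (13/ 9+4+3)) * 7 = -61039622343/ 195838016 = -311.68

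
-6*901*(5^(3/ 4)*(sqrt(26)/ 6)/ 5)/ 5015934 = -901*sqrt(26)*5^(3/ 4)/ 25079670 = -0.00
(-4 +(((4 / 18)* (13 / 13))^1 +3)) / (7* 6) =-1 / 54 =-0.02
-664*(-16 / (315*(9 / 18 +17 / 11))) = 233728 / 14175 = 16.49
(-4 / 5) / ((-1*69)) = 0.01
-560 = -560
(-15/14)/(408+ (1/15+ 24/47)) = -10575/4032658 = -0.00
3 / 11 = 0.27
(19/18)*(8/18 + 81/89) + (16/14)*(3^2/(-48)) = 61339/50463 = 1.22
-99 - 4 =-103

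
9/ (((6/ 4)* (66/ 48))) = 48/ 11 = 4.36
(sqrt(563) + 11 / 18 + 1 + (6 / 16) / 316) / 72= 36683 / 1638144 + sqrt(563) / 72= 0.35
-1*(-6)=6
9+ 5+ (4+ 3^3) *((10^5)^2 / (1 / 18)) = 5580000000014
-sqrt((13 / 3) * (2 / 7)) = -sqrt(546) / 21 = -1.11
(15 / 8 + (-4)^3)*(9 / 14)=-639 / 16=-39.94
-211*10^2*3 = -63300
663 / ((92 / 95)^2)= 5983575 / 8464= 706.94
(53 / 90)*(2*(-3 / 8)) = -53 / 120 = -0.44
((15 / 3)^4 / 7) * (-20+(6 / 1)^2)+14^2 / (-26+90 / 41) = 2425937 / 1708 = 1420.34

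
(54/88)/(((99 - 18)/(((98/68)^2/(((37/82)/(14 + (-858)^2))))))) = 36235049249/1411476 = 25671.74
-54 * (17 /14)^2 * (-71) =554013 /98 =5653.19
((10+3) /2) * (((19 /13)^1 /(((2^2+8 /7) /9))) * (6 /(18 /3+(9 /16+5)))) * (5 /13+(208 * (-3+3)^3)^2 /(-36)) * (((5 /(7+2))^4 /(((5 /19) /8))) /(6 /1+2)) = 1263500 /1051947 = 1.20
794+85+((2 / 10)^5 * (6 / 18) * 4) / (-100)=879.00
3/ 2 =1.50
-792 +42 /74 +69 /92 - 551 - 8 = -199753 /148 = -1349.68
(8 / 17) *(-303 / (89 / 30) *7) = -509040 / 1513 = -336.44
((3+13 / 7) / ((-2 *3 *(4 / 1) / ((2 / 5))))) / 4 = -17 / 840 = -0.02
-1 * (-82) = 82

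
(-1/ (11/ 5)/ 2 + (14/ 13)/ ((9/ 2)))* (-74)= -1147/ 1287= -0.89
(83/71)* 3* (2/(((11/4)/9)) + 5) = 31623/781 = 40.49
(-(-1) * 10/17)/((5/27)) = 54/17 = 3.18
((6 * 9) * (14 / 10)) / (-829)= -378 / 4145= -0.09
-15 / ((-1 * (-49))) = -15 / 49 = -0.31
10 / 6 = 5 / 3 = 1.67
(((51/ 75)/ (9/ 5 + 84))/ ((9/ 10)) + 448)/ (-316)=-864881/ 610038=-1.42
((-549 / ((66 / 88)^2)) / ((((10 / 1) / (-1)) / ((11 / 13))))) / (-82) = -2684 / 2665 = -1.01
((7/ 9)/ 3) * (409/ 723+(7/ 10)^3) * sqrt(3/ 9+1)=4598923 * sqrt(3)/ 29281500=0.27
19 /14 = 1.36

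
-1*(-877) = 877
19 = 19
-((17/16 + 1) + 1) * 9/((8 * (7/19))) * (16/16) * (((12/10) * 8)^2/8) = -10773/100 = -107.73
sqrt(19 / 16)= sqrt(19) / 4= 1.09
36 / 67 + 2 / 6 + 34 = 7009 / 201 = 34.87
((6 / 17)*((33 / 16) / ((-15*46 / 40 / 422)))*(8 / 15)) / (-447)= 18568 / 873885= 0.02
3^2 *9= 81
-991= -991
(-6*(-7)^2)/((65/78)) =-1764/5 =-352.80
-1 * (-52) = 52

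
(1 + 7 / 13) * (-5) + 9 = 17 / 13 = 1.31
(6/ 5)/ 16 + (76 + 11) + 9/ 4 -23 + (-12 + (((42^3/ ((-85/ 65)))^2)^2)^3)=1093723706254135579553351000000000000000000000000000000000.00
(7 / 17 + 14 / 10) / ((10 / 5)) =77 / 85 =0.91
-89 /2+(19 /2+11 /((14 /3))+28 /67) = -30227 /938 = -32.22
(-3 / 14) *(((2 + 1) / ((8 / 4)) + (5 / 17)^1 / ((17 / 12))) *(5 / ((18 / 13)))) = -1.32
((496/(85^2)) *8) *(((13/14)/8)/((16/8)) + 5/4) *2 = 1.44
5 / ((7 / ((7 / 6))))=0.83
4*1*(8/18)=16/9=1.78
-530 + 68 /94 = -24876 /47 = -529.28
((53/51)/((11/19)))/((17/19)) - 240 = -2269747/9537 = -237.99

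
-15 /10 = -3 /2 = -1.50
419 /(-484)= -0.87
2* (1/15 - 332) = -9958/15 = -663.87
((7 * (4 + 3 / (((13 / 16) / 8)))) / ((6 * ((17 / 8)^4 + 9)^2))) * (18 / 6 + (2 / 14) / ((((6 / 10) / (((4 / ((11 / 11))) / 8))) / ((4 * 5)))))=413289938944 / 1695628142325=0.24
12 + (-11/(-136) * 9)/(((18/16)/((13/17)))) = 3611/289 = 12.49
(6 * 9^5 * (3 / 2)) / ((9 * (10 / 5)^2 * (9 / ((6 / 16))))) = 19683 / 32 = 615.09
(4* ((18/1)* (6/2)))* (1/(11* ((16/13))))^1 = 351/22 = 15.95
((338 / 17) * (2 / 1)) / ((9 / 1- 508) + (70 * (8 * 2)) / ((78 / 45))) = 8788 / 32521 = 0.27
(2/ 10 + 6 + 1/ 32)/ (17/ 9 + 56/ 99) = 10967/ 4320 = 2.54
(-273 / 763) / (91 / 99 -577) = 3861 / 6216488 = 0.00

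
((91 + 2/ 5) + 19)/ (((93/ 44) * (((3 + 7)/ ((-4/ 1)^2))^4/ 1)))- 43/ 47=1554411527/ 4553125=341.39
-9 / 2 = -4.50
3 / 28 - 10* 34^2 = -323677 / 28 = -11559.89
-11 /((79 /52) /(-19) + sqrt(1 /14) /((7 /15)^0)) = -5368792 * sqrt(14) /444385-6010004 /444385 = -58.73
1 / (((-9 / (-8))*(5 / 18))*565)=16 / 2825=0.01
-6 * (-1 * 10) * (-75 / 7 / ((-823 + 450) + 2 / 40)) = 90000 / 52213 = 1.72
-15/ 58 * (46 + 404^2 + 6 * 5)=-1224690/ 29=-42230.69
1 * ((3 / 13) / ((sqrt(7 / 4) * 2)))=3 * sqrt(7) / 91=0.09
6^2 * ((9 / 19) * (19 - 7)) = 3888 / 19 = 204.63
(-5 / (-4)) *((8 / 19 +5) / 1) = 515 / 76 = 6.78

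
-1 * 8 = -8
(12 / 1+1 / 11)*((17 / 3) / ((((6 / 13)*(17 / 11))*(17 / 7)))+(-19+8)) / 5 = -5719 / 306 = -18.69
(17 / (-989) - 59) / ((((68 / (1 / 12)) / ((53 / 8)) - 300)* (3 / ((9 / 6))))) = 0.17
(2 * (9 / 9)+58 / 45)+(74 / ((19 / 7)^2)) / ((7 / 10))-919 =-14642627 / 16245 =-901.36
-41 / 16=-2.56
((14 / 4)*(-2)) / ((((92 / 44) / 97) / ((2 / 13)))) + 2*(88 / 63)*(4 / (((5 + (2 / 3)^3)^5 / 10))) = -43702017535606 / 875212230893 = -49.93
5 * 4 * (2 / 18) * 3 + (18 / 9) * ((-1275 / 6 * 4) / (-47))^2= 4379180 / 6627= 660.81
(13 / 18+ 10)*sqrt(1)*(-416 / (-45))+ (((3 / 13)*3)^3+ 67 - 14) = 135650218 / 889785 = 152.45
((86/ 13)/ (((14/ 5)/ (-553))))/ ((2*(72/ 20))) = -181.46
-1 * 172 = -172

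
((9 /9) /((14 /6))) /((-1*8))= -3 /56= -0.05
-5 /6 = -0.83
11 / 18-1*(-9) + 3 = 227 / 18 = 12.61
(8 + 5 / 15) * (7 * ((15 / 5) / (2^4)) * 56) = 1225 / 2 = 612.50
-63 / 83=-0.76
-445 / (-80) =89 / 16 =5.56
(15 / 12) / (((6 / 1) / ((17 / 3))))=85 / 72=1.18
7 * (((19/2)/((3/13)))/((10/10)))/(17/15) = 8645/34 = 254.26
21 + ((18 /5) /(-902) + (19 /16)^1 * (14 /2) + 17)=1670811 /36080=46.31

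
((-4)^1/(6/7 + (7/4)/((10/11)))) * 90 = -129.40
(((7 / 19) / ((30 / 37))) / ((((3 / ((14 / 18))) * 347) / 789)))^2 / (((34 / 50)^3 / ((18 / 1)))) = 142097724225625 / 34596162644994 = 4.11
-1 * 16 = -16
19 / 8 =2.38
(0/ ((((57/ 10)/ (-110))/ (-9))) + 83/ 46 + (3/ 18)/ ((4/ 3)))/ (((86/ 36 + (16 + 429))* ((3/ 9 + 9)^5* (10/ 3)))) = 465831/ 25501497204736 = 0.00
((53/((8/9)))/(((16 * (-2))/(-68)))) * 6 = 24327/32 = 760.22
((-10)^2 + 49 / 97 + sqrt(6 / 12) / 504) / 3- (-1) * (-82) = -14113 / 291 + sqrt(2) / 3024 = -48.50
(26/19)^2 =676/361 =1.87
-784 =-784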